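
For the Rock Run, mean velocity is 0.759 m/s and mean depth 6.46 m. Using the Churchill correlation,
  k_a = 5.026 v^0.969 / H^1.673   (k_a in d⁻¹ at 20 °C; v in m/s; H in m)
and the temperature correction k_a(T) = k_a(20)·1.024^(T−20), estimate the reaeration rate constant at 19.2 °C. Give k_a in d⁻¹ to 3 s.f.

k_a(20) = 5.026 × 0.759^0.969 / 6.46^1.673 = 5.026 × 0.7655 / 22.67 = 0.1697 d⁻¹.
k_a(19.2) = 0.1697 × 1.024^(19.2−20) = 0.1697 × 0.9812 = 0.1665 d⁻¹.

k_a ≈ 0.167 d⁻¹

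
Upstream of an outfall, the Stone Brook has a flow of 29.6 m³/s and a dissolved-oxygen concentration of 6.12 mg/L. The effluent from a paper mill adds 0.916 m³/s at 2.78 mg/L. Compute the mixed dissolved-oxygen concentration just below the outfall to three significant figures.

Flow-weighted mixing: C = (Q_r C_r + Q_w C_w)/(Q_r + Q_w)
= (29.6×6.12 + 0.916×2.78)/(29.6 + 0.916) = 183.7/30.52 = 6.020 mg/L.

6.02 mg/L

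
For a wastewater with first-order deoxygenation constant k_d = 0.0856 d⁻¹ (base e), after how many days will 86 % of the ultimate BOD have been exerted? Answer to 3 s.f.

t ≈ 23.0 d

y/L₀ = 1 − e^(−k_d t) = 0.86 ⇒ e^(−k_d t) = 0.140
t = −ln(0.140) / 0.0856 = 1.966 / 0.0856 = 22.97 d.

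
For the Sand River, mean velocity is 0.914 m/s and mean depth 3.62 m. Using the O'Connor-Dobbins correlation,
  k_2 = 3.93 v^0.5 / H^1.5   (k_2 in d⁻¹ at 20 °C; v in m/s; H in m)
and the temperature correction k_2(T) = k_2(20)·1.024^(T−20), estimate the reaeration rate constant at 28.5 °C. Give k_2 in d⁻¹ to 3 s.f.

k_2(20) = 3.93 × 0.914^0.5 / 3.62^1.5 = 3.93 × 0.9560 / 6.888 = 0.5455 d⁻¹.
k_2(28.5) = 0.5455 × 1.024^(28.5−20) = 0.5455 × 1.223 = 0.6673 d⁻¹.

k_2 ≈ 0.667 d⁻¹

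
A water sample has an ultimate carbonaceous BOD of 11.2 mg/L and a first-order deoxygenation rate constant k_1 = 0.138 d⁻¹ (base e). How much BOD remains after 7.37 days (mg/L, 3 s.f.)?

L ≈ 4.05 mg/L

L_t = L₀ e^(−k_1 t) = 11.2 × e^(−0.138×7.37) = 11.2 × 0.3617 = 4.051 mg/L.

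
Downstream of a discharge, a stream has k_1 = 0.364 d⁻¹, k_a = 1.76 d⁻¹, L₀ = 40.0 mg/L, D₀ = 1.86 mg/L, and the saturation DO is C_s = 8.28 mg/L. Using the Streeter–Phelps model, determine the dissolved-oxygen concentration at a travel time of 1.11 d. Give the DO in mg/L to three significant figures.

DO ≈ 2.53 mg/L

k_1 L₀/(k_a−k_1) = 0.364×40.0/(1.76−0.364) = 14.56/1.396 = 10.43 mg/L.
e^(−k_1 t) = e^(−0.364×1.110) = 0.6676; e^(−k_a t) = e^(−1.76×1.110) = 0.1418.
D = 10.43 × (0.6676 − 0.1418) + 1.86 × 0.1418 = 5.485 + 0.2637 = 5.748 mg/L.
DO = C_s − D = 8.28 − 5.748 = 2.532 mg/L.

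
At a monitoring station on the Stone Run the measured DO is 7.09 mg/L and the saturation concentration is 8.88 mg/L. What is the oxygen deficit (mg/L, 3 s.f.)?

D = C_s − C = 8.88 − 7.09 = 1.79 mg/L.

D ≈ 1.79 mg/L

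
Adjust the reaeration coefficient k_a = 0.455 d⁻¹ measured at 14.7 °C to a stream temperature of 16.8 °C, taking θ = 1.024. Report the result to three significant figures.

k_a ≈ 0.478 d⁻¹

k_a(T₂) = k_a(T₁) · θ^(T₂−T₁) = 0.455 × 1.024^(16.8−14.7)
= 0.455 × 1.024^2.10 = 0.455 × 1.051 = 0.4782 d⁻¹.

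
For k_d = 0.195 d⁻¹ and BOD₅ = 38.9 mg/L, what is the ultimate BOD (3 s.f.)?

L₀ ≈ 62.5 mg/L

BOD₅ = L₀(1 − e^(−5k_d)) ⇒ L₀ = BOD₅ / (1 − e^(−5×0.195))
= 38.9 / (1 − 0.3772) = 38.9 / 0.6228 = 62.46 mg/L.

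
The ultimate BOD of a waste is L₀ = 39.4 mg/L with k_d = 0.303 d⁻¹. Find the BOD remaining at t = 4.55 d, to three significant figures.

L_t = L₀ e^(−k_d t) = 39.4 × e^(−0.303×4.55) = 39.4 × 0.2519 = 9.926 mg/L.

L ≈ 9.93 mg/L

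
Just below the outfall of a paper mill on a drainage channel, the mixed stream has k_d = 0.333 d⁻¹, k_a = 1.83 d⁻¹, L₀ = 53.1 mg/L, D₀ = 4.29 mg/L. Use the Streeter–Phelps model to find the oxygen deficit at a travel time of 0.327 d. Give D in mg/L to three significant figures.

k_d L₀/(k_a−k_d) = 0.333×53.1/(1.83−0.333) = 17.68/1.497 = 11.81 mg/L.
e^(−k_d t) = e^(−0.333×0.3270) = 0.8968; e^(−k_a t) = e^(−1.83×0.3270) = 0.5497.
D = 11.81 × (0.8968 − 0.5497) + 4.29 × 0.5497 = 4.100 + 2.358 = 6.459 mg/L.

D ≈ 6.46 mg/L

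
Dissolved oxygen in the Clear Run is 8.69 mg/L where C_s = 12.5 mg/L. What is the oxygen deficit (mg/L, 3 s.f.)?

D ≈ 3.81 mg/L

D = C_s − C = 12.5 − 8.69 = 3.81 mg/L.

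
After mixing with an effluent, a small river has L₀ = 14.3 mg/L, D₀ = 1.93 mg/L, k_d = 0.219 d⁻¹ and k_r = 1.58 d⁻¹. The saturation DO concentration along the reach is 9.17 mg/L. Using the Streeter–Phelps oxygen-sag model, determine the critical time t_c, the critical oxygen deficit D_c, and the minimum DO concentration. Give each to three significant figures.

t_c ≈ 0.111 d; D_c ≈ 1.93 mg/L; min DO ≈ 7.24 mg/L

With k_r/k_d = 7.215 and 1 − D₀(k_r−k_d)/(k_d L₀) = 0.1612,
t_c = ln(7.215 × 0.1612) / (1.58 − 0.219) = ln(1.163) / 1.361 = 0.1513/1.361 = 0.1112 d.
D_c = (k_d/k_r) L₀ e^(−k_d t_c) = (0.219/1.58) × 14.3 × e^(−0.219×0.1112) = 0.1386 × 14.3 × 0.9760 = 1.934 mg/L.
Minimum DO = C_s − D_c = 9.17 − 1.934 = 7.236 mg/L.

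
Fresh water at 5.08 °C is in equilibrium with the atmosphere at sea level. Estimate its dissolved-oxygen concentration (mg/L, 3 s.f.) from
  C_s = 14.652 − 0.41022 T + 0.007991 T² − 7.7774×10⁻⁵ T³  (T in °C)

C_s = 14.652 − 0.41022×5.08 + 0.007991×5.08² − 7.7774×10⁻⁵×5.08³ = 12.76 mg/L.

C_s ≈ 12.8 mg/L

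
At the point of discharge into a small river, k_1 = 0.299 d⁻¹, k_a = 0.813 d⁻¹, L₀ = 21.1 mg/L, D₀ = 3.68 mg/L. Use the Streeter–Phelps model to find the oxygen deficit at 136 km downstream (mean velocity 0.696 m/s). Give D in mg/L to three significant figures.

D ≈ 4.88 mg/L

Travel time t = x/v = 136 km / (0.696 m/s) = 136000 m / 0.696 m/s = 195400 s = 2.262 d.
k_1 L₀/(k_a−k_1) = 0.299×21.1/(0.813−0.299) = 6.309/0.5140 = 12.27 mg/L.
e^(−k_1 t) = e^(−0.299×2.262) = 0.5085; e^(−k_a t) = e^(−0.813×2.262) = 0.1590.
D = 12.27 × (0.5085 − 0.1590) + 3.68 × 0.1590 = 4.290 + 0.5852 = 4.875 mg/L.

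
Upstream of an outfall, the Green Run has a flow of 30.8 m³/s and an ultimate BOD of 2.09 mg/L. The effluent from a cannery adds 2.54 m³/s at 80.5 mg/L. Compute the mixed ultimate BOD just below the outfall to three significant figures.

Flow-weighted mixing: C = (Q_r C_r + Q_w C_w)/(Q_r + Q_w)
= (30.8×2.09 + 2.54×80.5)/(30.8 + 2.54) = 268.8/33.34 = 8.064 mg/L.

8.06 mg/L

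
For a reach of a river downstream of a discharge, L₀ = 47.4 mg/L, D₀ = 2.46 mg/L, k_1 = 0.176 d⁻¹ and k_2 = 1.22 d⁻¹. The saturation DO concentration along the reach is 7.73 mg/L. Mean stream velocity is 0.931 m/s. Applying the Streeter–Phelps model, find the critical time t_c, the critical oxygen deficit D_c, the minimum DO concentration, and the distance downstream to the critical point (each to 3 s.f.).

At the critical point dD/dt = 0, so k_1 L₀ e^(−k_1 t) = k_2 D. Substituting D(t) from the Streeter–Phelps equation and solving for t gives
t_c = ln[(k_2/k_1)(1 − D₀(k_2−k_1)/(k_1 L₀))] / (k_2−k_1).
Here k_2−k_1 = 1.044 d⁻¹ and 1 − D₀(k_2−k_1)/(k_1 L₀) = 1 − 2.46×1.044/(0.176×47.4) = 0.6921, so
t_c = ln(6.932 × 0.6921) / 1.044 = 1.568 / 1.044 = 1.502 d.
D_c = (k_1/k_2) L₀ e^(−k_1 t_c) = (0.176/1.22) × 47.4 × e^(−0.176×1.502) = 0.1443 × 47.4 × 0.7677 = 5.250 mg/L.
Minimum DO = C_s − D_c = 7.73 − 5.250 = 2.480 mg/L.
x_c = v t_c = 0.931 m/s × 1.502 d × 86400 s/d = 120800 m ≈ 121 km.

t_c ≈ 1.50 d; D_c ≈ 5.25 mg/L; min DO ≈ 2.48 mg/L; x_c ≈ 121 km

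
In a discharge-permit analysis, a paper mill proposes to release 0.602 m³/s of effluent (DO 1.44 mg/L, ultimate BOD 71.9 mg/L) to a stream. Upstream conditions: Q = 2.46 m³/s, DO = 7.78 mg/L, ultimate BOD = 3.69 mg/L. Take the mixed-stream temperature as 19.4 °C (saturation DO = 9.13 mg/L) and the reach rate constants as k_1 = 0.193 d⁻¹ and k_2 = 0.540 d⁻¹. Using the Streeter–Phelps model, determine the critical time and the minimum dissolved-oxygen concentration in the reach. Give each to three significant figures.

Mixed DO = (2.46×7.78 + 0.602×1.44)/(2.46+0.602) = 20.01/3.062 = 6.534 mg/L.
Mixed L₀ = (2.46×3.69 + 0.602×71.9)/(3.062) = 52.36/3.062 = 17.10 mg/L.
Initial deficit D₀ = C_s − DO₀ = 9.13 − 6.534 = 2.596 mg/L.
t_c = (1/0.3470) ln[(0.540/0.193)(1 − 2.596×0.3470/(0.193×17.10))] = 2.882 × ln(2.034) = 2.046 d.
D_c = (0.193/0.540) × 17.10 × e^(−0.193×2.046) = 0.3574 × 17.10 × 0.6737 = 4.118 mg/L.
Minimum DO = 9.13 − 4.118 = 5.012 mg/L.

t_c ≈ 2.05 d; minimum DO ≈ 5.01 mg/L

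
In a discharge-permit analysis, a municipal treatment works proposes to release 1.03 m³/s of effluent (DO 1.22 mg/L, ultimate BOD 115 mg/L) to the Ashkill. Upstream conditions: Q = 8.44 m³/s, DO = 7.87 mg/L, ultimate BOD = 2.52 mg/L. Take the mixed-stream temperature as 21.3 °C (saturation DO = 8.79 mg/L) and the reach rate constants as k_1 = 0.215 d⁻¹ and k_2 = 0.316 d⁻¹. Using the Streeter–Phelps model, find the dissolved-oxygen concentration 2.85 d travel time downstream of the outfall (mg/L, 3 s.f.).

DO ≈ 3.87 mg/L

Mixed DO = (8.44×7.87 + 1.03×1.22)/(8.44+1.03) = 67.68/9.470 = 7.147 mg/L.
Mixed L₀ = (8.44×2.52 + 1.03×115)/(9.470) = 139.7/9.470 = 14.75 mg/L.
Initial deficit D₀ = C_s − DO₀ = 8.79 − 7.147 = 1.643 mg/L.
D(2.85) = [0.215×14.75/(0.316−0.215)](e^(−0.215×2.85) − e^(−0.316×2.85)) + 1.643 e^(−0.316×2.85)
= 31.41 × (0.5419 − 0.4063) + 1.643 × 0.4063 = 4.924 mg/L.
DO = 8.79 − 4.924 = 3.866 mg/L.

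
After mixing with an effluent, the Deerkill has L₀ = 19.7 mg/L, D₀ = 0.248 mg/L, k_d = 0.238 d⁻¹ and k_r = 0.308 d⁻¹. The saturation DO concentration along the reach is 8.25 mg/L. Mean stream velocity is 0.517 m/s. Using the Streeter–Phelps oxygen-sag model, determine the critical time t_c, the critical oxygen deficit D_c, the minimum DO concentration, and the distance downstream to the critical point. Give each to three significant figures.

At the critical point dD/dt = 0, so k_d L₀ e^(−k_d t) = k_r D. Substituting D(t) from the Streeter–Phelps equation and solving for t gives
t_c = ln[(k_r/k_d)(1 − D₀(k_r−k_d)/(k_d L₀))] / (k_r−k_d).
Here k_r−k_d = 0.07000 d⁻¹ and 1 − D₀(k_r−k_d)/(k_d L₀) = 1 − 0.248×0.07000/(0.238×19.7) = 0.9963, so
t_c = ln(1.294 × 0.9963) / 0.07000 = 0.2541 / 0.07000 = 3.630 d.
L(t_c) = L₀ e^(−k_d t_c) = 19.7 × 0.4215 = 8.303 mg/L, and at the critical point k_r D_c = k_d L, so D_c = (0.238/0.308) × 8.303 = 6.416 mg/L.
Minimum DO = C_s − D_c = 8.25 − 6.416 = 1.834 mg/L.
x_c = v t_c = 0.517 m/s × 3.630 d × 86400 s/d = 162200 m ≈ 162 km.

t_c ≈ 3.63 d; D_c ≈ 6.42 mg/L; min DO ≈ 1.83 mg/L; x_c ≈ 162 km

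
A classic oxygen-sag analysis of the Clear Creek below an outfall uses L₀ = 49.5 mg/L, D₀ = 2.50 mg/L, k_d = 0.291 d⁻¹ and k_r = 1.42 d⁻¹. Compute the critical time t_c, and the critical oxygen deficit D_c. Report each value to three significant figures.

t_c ≈ 1.21 d; D_c ≈ 7.13 mg/L

At the critical point dD/dt = 0, so k_d L₀ e^(−k_d t) = k_r D. Substituting D(t) from the Streeter–Phelps equation and solving for t gives
t_c = ln[(k_r/k_d)(1 − D₀(k_r−k_d)/(k_d L₀))] / (k_r−k_d).
Here k_r−k_d = 1.129 d⁻¹ and 1 − D₀(k_r−k_d)/(k_d L₀) = 1 − 2.50×1.129/(0.291×49.5) = 0.8041, so
t_c = ln(4.880 × 0.8041) / 1.129 = 1.367 / 1.129 = 1.211 d.
L(t_c) = L₀ e^(−k_d t_c) = 49.5 × 0.7030 = 34.80 mg/L, and at the critical point k_r D_c = k_d L, so D_c = (0.291/1.42) × 34.80 = 7.132 mg/L.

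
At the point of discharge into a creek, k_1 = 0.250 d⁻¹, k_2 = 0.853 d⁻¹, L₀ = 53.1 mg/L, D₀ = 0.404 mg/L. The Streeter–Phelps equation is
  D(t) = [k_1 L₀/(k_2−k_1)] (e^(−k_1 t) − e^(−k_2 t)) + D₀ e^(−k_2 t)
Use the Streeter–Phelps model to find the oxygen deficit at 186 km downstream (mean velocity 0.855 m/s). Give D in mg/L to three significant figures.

D ≈ 9.21 mg/L

Travel time t = x/v = 186 km / (0.855 m/s) = 186000 m / 0.855 m/s = 217500 s = 2.518 d.
k_1 L₀/(k_2−k_1) = 0.250×53.1/(0.853−0.250) = 13.28/0.6030 = 22.01 mg/L.
e^(−k_1 t) = e^(−0.250×2.518) = 0.5329; e^(−k_2 t) = e^(−0.853×2.518) = 0.1167.
D = 22.01 × (0.5329 − 0.1167) + 0.404 × 0.1167 = 9.161 + 0.04717 = 9.208 mg/L.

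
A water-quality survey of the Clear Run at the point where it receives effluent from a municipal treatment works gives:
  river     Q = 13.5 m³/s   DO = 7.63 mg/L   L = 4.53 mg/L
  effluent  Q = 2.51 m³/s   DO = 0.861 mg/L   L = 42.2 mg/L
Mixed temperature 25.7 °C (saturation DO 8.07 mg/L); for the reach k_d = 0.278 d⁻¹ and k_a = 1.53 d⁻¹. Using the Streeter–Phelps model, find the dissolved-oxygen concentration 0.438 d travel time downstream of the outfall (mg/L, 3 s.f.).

Mixed DO = (13.5×7.63 + 2.51×0.861)/(13.5+2.51) = 105.2/16.01 = 6.569 mg/L.
Mixed L₀ = (13.5×4.53 + 2.51×42.2)/(16.01) = 167.1/16.01 = 10.44 mg/L.
Initial deficit D₀ = C_s − DO₀ = 8.07 − 6.569 = 1.501 mg/L.
D(0.438) = [0.278×10.44/(1.53−0.278)](e^(−0.278×0.438) − e^(−1.53×0.438)) + 1.501 e^(−1.53×0.438)
= 2.317 × (0.8854 − 0.5116) + 1.501 × 0.5116 = 1.634 mg/L.
DO = 8.07 − 1.634 = 6.436 mg/L.

DO ≈ 6.44 mg/L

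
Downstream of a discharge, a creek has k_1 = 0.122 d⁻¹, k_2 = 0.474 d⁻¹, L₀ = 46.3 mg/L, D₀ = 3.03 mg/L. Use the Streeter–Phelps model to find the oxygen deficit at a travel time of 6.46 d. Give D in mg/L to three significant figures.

D ≈ 6.69 mg/L

k_1 L₀/(k_2−k_1) = 0.122×46.3/(0.474−0.122) = 5.649/0.3520 = 16.05 mg/L.
e^(−k_1 t) = e^(−0.122×6.460) = 0.4547; e^(−k_2 t) = e^(−0.474×6.460) = 0.04679.
D = 16.05 × (0.4547 − 0.04679) + 3.03 × 0.04679 = 6.546 + 0.1418 = 6.688 mg/L.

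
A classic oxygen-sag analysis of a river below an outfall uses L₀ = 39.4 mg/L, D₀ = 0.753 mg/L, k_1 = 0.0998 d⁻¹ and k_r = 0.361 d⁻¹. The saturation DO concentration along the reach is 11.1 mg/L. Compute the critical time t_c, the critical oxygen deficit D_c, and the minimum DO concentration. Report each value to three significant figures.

At the critical point dD/dt = 0, so k_1 L₀ e^(−k_1 t) = k_r D. Substituting D(t) from the Streeter–Phelps equation and solving for t gives
t_c = ln[(k_r/k_1)(1 − D₀(k_r−k_1)/(k_1 L₀))] / (k_r−k_1).
Here k_r−k_1 = 0.2612 d⁻¹ and 1 − D₀(k_r−k_1)/(k_1 L₀) = 1 − 0.753×0.2612/(0.0998×39.4) = 0.9500, so
t_c = ln(3.617 × 0.9500) / 0.2612 = 1.234 / 0.2612 = 4.726 d.
D_c = (k_1/k_r) L₀ e^(−k_1 t_c) = (0.0998/0.361) × 39.4 × e^(−0.0998×4.726) = 0.2765 × 39.4 × 0.6240 = 6.797 mg/L.
Minimum DO = C_s − D_c = 11.1 − 6.797 = 4.303 mg/L.

t_c ≈ 4.73 d; D_c ≈ 6.80 mg/L; min DO ≈ 4.30 mg/L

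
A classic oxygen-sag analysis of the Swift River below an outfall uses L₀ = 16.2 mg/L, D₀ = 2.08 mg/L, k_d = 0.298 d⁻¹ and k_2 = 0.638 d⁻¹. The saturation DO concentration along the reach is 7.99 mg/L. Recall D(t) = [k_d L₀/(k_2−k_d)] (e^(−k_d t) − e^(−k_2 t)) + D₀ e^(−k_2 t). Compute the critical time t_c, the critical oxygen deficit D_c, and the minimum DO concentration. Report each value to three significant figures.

t_c ≈ 1.77 d; D_c ≈ 4.46 mg/L; min DO ≈ 3.53 mg/L

t_c = [1/(k_2−k_d)] ln[(k_2/k_d)(1 − D₀(k_2−k_d)/(k_d L₀))]
= [1/(0.638−0.298)] ln[(0.638/0.298)(1 − 2.08×0.3400/(0.298×16.2))]
= (1/0.3400) ln[2.141 × 0.8535] = 2.941 × ln(1.827) = 2.941 × 0.6028 = 1.773 d.
L(t_c) = L₀ e^(−k_d t_c) = 16.2 × 0.5896 = 9.551 mg/L, and at the critical point k_2 D_c = k_d L, so D_c = (0.298/0.638) × 9.551 = 4.461 mg/L.
Minimum DO = C_s − D_c = 7.99 − 4.461 = 3.529 mg/L.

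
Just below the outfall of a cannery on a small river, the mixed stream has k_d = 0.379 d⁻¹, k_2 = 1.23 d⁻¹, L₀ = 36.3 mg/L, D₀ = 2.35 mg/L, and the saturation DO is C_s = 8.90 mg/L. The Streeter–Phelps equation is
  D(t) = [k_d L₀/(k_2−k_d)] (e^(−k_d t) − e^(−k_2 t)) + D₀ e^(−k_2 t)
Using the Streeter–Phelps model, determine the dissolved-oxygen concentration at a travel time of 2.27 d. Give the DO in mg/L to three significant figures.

k_d L₀/(k_2−k_d) = 0.379×36.3/(1.23−0.379) = 13.76/0.8510 = 16.17 mg/L.
e^(−k_d t) = e^(−0.379×2.270) = 0.4230; e^(−k_2 t) = e^(−1.23×2.270) = 0.06129.
D = 16.17 × (0.4230 − 0.06129) + 2.35 × 0.06129 = 5.848 + 0.1440 = 5.992 mg/L.
DO = C_s − D = 8.90 − 5.992 = 2.908 mg/L.

DO ≈ 2.91 mg/L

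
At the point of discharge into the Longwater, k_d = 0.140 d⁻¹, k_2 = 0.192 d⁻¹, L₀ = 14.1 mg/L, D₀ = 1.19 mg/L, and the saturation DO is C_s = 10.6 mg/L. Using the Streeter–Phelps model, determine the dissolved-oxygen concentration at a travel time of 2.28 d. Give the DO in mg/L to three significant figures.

DO ≈ 6.75 mg/L

k_d L₀/(k_2−k_d) = 0.140×14.1/(0.192−0.140) = 1.974/0.05200 = 37.96 mg/L.
e^(−k_d t) = e^(−0.140×2.280) = 0.7267; e^(−k_2 t) = e^(−0.192×2.280) = 0.6455.
D = 37.96 × (0.7267 − 0.6455) + 1.19 × 0.6455 = 3.084 + 0.7681 = 3.852 mg/L.
DO = C_s − D = 10.6 − 3.852 = 6.748 mg/L.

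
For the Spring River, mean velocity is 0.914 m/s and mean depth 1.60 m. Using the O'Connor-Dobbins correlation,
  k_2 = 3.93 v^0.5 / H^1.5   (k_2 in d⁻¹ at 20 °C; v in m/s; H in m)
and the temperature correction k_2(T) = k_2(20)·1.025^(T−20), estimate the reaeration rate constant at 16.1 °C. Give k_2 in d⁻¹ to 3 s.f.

k_2 ≈ 1.69 d⁻¹

k_2(20) = 3.93 × 0.914^0.5 / 1.60^1.5 = 3.93 × 0.9560 / 2.024 = 1.856 d⁻¹.
k_2(16.1) = 1.856 × 1.025^(16.1−20) = 1.856 × 0.9082 = 1.686 d⁻¹.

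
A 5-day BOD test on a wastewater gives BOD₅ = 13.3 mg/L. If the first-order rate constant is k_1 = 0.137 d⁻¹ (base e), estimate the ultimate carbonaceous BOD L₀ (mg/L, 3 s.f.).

L₀ ≈ 26.8 mg/L

BOD₅ = L₀(1 − e^(−5k_1)) ⇒ L₀ = BOD₅ / (1 − e^(−5×0.137))
= 13.3 / (1 − 0.5041) = 13.3 / 0.4959 = 26.82 mg/L.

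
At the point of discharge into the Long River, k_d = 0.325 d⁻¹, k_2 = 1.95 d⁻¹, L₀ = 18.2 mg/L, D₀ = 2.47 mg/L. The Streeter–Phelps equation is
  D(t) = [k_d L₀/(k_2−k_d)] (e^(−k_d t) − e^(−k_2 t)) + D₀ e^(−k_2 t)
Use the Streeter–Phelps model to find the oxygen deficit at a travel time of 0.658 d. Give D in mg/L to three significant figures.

D ≈ 2.61 mg/L

k_d L₀/(k_2−k_d) = 0.325×18.2/(1.95−0.325) = 5.915/1.625 = 3.640 mg/L.
e^(−k_d t) = e^(−0.325×0.6580) = 0.8075; e^(−k_2 t) = e^(−1.95×0.6580) = 0.2772.
D = 3.640 × (0.8075 − 0.2772) + 2.47 × 0.2772 = 1.930 + 0.6846 = 2.615 mg/L.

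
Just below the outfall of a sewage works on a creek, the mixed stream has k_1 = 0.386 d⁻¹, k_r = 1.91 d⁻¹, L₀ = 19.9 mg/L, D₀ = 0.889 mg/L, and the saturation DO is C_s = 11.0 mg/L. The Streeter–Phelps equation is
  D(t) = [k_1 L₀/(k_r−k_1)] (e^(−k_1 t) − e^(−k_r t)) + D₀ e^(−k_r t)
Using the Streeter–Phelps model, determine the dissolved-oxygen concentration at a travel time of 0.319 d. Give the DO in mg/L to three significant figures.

DO ≈ 8.80 mg/L

k_1 L₀/(k_r−k_1) = 0.386×19.9/(1.91−0.386) = 7.681/1.524 = 5.040 mg/L.
e^(−k_1 t) = e^(−0.386×0.3190) = 0.8841; e^(−k_r t) = e^(−1.91×0.3190) = 0.5437.
D = 5.040 × (0.8841 − 0.5437) + 0.889 × 0.5437 = 1.716 + 0.4834 = 2.199 mg/L.
DO = C_s − D = 11.0 − 2.199 = 8.801 mg/L.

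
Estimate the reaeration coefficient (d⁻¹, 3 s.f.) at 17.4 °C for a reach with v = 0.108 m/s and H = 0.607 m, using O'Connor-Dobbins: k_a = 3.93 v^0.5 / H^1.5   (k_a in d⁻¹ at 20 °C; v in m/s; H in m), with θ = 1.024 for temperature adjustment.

k_a(20) = 3.93 × 0.108^0.5 / 0.607^1.5 = 3.93 × 0.3286 / 0.4729 = 2.731 d⁻¹.
k_a(17.4) = 2.731 × 1.024^(17.4−20) = 2.731 × 0.9402 = 2.568 d⁻¹.

k_a ≈ 2.57 d⁻¹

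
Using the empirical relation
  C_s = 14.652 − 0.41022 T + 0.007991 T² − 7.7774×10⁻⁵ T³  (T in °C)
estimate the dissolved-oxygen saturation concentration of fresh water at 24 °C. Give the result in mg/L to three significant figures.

C_s ≈ 8.33 mg/L

C_s = 14.652 − 0.41022×24 + 0.007991×24² − 7.7774×10⁻⁵×24³ = 8.334 mg/L.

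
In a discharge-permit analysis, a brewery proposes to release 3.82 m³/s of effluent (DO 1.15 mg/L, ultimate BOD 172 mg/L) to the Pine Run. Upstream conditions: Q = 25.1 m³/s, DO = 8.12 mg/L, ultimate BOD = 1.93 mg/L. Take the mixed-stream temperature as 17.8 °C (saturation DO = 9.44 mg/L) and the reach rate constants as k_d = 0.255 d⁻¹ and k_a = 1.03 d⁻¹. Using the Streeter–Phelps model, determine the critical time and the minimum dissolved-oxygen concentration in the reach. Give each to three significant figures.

t_c ≈ 1.38 d; minimum DO ≈ 5.19 mg/L

Mixed DO = (25.1×8.12 + 3.82×1.15)/(25.1+3.82) = 208.2/28.92 = 7.199 mg/L.
Mixed L₀ = (25.1×1.93 + 3.82×172)/(28.92) = 705.5/28.92 = 24.39 mg/L.
Initial deficit D₀ = C_s − DO₀ = 9.44 − 7.199 = 2.241 mg/L.
t_c = (1/0.7750) ln[(1.03/0.255)(1 − 2.241×0.7750/(0.255×24.39))] = 1.290 × ln(2.912) = 1.379 d.
D_c = (0.255/1.03) × 24.39 × e^(−0.255×1.379) = 0.2476 × 24.39 × 0.7035 = 4.249 mg/L.
Minimum DO = 9.44 − 4.249 = 5.191 mg/L.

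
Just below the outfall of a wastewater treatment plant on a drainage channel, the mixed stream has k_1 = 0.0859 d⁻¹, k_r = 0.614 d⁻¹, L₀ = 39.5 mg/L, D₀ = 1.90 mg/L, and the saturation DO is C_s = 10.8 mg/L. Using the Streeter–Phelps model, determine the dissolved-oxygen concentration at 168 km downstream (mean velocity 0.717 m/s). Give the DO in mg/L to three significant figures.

DO ≈ 6.57 mg/L

Travel time t = x/v = 168 km / (0.717 m/s) = 168000 m / 0.717 m/s = 234300 s = 2.712 d.
k_1 L₀/(k_r−k_1) = 0.0859×39.5/(0.614−0.0859) = 3.393/0.5281 = 6.425 mg/L.
e^(−k_1 t) = e^(−0.0859×2.712) = 0.7922; e^(−k_r t) = e^(−0.614×2.712) = 0.1892.
D = 6.425 × (0.7922 − 0.1892) + 1.90 × 0.1892 = 3.874 + 0.3594 = 4.234 mg/L.
DO = C_s − D = 10.8 − 4.234 = 6.566 mg/L.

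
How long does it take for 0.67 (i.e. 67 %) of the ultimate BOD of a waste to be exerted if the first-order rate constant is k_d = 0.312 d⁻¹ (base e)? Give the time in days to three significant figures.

y/L₀ = 1 − e^(−k_d t) = 0.67 ⇒ e^(−k_d t) = 0.330
t = −ln(0.330) / 0.312 = 1.109 / 0.312 = 3.553 d.

t ≈ 3.55 d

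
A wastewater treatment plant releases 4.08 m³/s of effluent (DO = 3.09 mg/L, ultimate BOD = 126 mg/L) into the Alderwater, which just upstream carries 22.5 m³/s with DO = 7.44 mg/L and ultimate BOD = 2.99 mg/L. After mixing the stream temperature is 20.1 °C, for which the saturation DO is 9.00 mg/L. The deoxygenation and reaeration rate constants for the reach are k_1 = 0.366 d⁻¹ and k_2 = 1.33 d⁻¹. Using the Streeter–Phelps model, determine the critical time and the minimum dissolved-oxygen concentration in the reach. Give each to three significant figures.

Mixed DO = (22.5×7.44 + 4.08×3.09)/(22.5+4.08) = 180.0/26.58 = 6.772 mg/L.
Mixed L₀ = (22.5×2.99 + 4.08×126)/(26.58) = 581.4/26.58 = 21.87 mg/L.
Initial deficit D₀ = C_s − DO₀ = 9.00 − 6.772 = 2.228 mg/L.
t_c = (1/0.9640) ln[(1.33/0.366)(1 − 2.228×0.9640/(0.366×21.87))] = 1.037 × ln(2.659) = 1.014 d.
D_c = (0.366/1.33) × 21.87 × e^(−0.366×1.014) = 0.2752 × 21.87 × 0.6898 = 4.152 mg/L.
Minimum DO = 9.00 − 4.152 = 4.848 mg/L.

t_c ≈ 1.01 d; minimum DO ≈ 4.85 mg/L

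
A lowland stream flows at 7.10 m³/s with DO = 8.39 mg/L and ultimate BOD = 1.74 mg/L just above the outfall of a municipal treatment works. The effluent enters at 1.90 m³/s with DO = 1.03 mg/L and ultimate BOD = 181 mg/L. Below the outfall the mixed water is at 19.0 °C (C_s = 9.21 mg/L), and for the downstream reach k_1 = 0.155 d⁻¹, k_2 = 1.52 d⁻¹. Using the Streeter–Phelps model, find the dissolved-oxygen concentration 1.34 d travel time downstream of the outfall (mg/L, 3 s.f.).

DO ≈ 5.83 mg/L

Mixed DO = (7.10×8.39 + 1.90×1.03)/(7.10+1.90) = 61.53/9.000 = 6.836 mg/L.
Mixed L₀ = (7.10×1.74 + 1.90×181)/(9.000) = 356.3/9.000 = 39.58 mg/L.
Initial deficit D₀ = C_s − DO₀ = 9.21 − 6.836 = 2.374 mg/L.
D(1.34) = [0.155×39.58/(1.52−0.155)](e^(−0.155×1.34) − e^(−1.52×1.34)) + 2.374 e^(−1.52×1.34)
= 4.495 × (0.8125 − 0.1304) + 2.374 × 0.1304 = 3.375 mg/L.
DO = 9.21 − 3.375 = 5.835 mg/L.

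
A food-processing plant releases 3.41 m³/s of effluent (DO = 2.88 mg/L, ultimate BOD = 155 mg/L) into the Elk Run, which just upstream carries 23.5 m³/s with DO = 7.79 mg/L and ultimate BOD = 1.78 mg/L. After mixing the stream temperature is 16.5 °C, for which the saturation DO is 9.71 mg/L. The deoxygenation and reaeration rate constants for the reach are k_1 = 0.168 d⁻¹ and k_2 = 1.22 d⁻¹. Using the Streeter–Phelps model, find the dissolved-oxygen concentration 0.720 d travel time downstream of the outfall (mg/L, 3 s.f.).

Mixed DO = (23.5×7.79 + 3.41×2.88)/(23.5+3.41) = 192.9/26.91 = 7.168 mg/L.
Mixed L₀ = (23.5×1.78 + 3.41×155)/(26.91) = 570.4/26.91 = 21.20 mg/L.
Initial deficit D₀ = C_s − DO₀ = 9.71 − 7.168 = 2.542 mg/L.
D(0.720) = [0.168×21.20/(1.22−0.168)](e^(−0.168×0.720) − e^(−1.22×0.720)) + 2.542 e^(−1.22×0.720)
= 3.385 × (0.8861 − 0.4154) + 2.542 × 0.4154 = 2.649 mg/L.
DO = 9.71 − 2.649 = 7.061 mg/L.

DO ≈ 7.06 mg/L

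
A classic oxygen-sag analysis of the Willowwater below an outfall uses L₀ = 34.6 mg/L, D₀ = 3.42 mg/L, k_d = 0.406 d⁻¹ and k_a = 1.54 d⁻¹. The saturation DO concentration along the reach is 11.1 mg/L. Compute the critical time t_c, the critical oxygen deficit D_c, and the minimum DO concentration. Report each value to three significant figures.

At the critical point dD/dt = 0, so k_d L₀ e^(−k_d t) = k_a D. Substituting D(t) from the Streeter–Phelps equation and solving for t gives
t_c = ln[(k_a/k_d)(1 − D₀(k_a−k_d)/(k_d L₀))] / (k_a−k_d).
Here k_a−k_d = 1.134 d⁻¹ and 1 − D₀(k_a−k_d)/(k_d L₀) = 1 − 3.42×1.134/(0.406×34.6) = 0.7239, so
t_c = ln(3.793 × 0.7239) / 1.134 = 1.010 / 1.134 = 0.8907 d.
L(t_c) = L₀ e^(−k_d t_c) = 34.6 × 0.6965 = 24.10 mg/L, and at the critical point k_a D_c = k_d L, so D_c = (0.406/1.54) × 24.10 = 6.354 mg/L.
Minimum DO = C_s − D_c = 11.1 − 6.354 = 4.746 mg/L.

t_c ≈ 0.891 d; D_c ≈ 6.35 mg/L; min DO ≈ 4.75 mg/L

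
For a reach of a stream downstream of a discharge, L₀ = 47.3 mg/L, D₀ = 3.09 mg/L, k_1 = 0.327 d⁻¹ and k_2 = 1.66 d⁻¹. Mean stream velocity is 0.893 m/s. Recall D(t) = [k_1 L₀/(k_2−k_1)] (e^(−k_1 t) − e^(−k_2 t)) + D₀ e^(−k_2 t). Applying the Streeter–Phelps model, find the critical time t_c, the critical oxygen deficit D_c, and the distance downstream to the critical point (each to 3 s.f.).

t_c ≈ 0.986 d; D_c ≈ 6.75 mg/L; x_c ≈ 76.1 km

t_c = [1/(k_2−k_1)] ln[(k_2/k_1)(1 − D₀(k_2−k_1)/(k_1 L₀))]
= [1/(1.66−0.327)] ln[(1.66/0.327)(1 − 3.09×1.333/(0.327×47.3))]
= (1/1.333) ln[5.076 × 0.7337] = 0.7502 × ln(3.725) = 0.7502 × 1.315 = 0.9865 d.
L(t_c) = L₀ e^(−k_1 t_c) = 47.3 × 0.7243 = 34.26 mg/L, and at the critical point k_2 D_c = k_1 L, so D_c = (0.327/1.66) × 34.26 = 6.749 mg/L.
x_c = v t_c = 0.893 m/s × 0.9865 d × 86400 s/d = 76110 m ≈ 76.1 km.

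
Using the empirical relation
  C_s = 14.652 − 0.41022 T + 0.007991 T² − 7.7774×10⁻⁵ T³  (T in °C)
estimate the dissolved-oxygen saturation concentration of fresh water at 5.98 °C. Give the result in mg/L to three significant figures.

C_s = 14.652 − 0.41022×5.98 + 0.007991×5.98² − 7.7774×10⁻⁵×5.98³ = 12.47 mg/L.

C_s ≈ 12.5 mg/L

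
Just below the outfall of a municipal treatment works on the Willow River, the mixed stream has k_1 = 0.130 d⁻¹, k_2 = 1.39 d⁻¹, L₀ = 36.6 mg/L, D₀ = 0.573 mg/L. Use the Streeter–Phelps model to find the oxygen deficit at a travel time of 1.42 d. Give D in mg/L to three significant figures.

D ≈ 2.69 mg/L

k_1 L₀/(k_2−k_1) = 0.130×36.6/(1.39−0.130) = 4.758/1.260 = 3.776 mg/L.
e^(−k_1 t) = e^(−0.130×1.420) = 0.8314; e^(−k_2 t) = e^(−1.39×1.420) = 0.1389.
D = 3.776 × (0.8314 − 0.1389) + 0.573 × 0.1389 = 2.615 + 0.07961 = 2.695 mg/L.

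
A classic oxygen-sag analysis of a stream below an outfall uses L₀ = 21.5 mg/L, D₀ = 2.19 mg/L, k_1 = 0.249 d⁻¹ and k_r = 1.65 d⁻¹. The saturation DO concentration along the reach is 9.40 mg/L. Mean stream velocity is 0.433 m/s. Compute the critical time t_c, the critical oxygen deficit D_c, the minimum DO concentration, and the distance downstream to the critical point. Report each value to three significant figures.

t_c = [1/(k_r−k_1)] ln[(k_r/k_1)(1 − D₀(k_r−k_1)/(k_1 L₀))]
= [1/(1.65−0.249)] ln[(1.65/0.249)(1 − 2.19×1.401/(0.249×21.5))]
= (1/1.401) ln[6.627 × 0.4269] = 0.7138 × ln(2.829) = 0.7138 × 1.040 = 0.7422 d.
L(t_c) = L₀ e^(−k_1 t_c) = 21.5 × 0.8313 = 17.87 mg/L, and at the critical point k_r D_c = k_1 L, so D_c = (0.249/1.65) × 17.87 = 2.697 mg/L.
Minimum DO = C_s − D_c = 9.40 − 2.697 = 6.703 mg/L.
x_c = v t_c = 0.433 m/s × 0.7422 d × 86400 s/d = 27770 m ≈ 27.8 km.

t_c ≈ 0.742 d; D_c ≈ 2.70 mg/L; min DO ≈ 6.70 mg/L; x_c ≈ 27.8 km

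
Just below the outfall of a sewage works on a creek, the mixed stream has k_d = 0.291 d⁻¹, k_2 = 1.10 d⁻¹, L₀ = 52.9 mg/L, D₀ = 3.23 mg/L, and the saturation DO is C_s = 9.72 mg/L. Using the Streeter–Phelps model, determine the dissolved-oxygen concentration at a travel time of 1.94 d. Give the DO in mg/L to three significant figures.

k_d L₀/(k_2−k_d) = 0.291×52.9/(1.10−0.291) = 15.39/0.8090 = 19.03 mg/L.
e^(−k_d t) = e^(−0.291×1.940) = 0.5686; e^(−k_2 t) = e^(−1.10×1.940) = 0.1184.
D = 19.03 × (0.5686 − 0.1184) + 3.23 × 0.1184 = 8.568 + 0.3823 = 8.950 mg/L.
DO = C_s − D = 9.72 − 8.950 = 0.7700 mg/L.

DO ≈ 0.770 mg/L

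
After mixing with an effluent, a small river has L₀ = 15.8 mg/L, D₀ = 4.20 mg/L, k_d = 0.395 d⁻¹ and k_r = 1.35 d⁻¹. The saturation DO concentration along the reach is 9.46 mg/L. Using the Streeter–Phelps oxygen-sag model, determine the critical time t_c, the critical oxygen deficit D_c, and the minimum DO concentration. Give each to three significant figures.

t_c ≈ 0.209 d; D_c ≈ 4.26 mg/L; min DO ≈ 5.20 mg/L

At the critical point dD/dt = 0, so k_d L₀ e^(−k_d t) = k_r D. Substituting D(t) from the Streeter–Phelps equation and solving for t gives
t_c = ln[(k_r/k_d)(1 − D₀(k_r−k_d)/(k_d L₀))] / (k_r−k_d).
Here k_r−k_d = 0.9550 d⁻¹ and 1 − D₀(k_r−k_d)/(k_d L₀) = 1 − 4.20×0.9550/(0.395×15.8) = 0.3573, so
t_c = ln(3.418 × 0.3573) / 0.9550 = 0.1998 / 0.9550 = 0.2093 d.
D_c = (k_d/k_r) L₀ e^(−k_d t_c) = (0.395/1.35) × 15.8 × e^(−0.395×0.2093) = 0.2926 × 15.8 × 0.9207 = 4.256 mg/L.
Minimum DO = C_s − D_c = 9.46 − 4.256 = 5.204 mg/L.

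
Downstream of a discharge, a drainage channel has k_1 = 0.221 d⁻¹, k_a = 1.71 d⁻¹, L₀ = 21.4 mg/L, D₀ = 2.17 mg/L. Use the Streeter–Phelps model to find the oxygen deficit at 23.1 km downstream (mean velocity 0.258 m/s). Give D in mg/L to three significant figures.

D ≈ 2.36 mg/L

Travel time t = x/v = 23.1 km / (0.258 m/s) = 23100 m / 0.258 m/s = 89530 s = 1.036 d.
k_1 L₀/(k_a−k_1) = 0.221×21.4/(1.71−0.221) = 4.729/1.489 = 3.176 mg/L.
e^(−k_1 t) = e^(−0.221×1.036) = 0.7953; e^(−k_a t) = e^(−1.71×1.036) = 0.1700.
D = 3.176 × (0.7953 − 0.1700) + 2.17 × 0.1700 = 1.986 + 0.3689 = 2.355 mg/L.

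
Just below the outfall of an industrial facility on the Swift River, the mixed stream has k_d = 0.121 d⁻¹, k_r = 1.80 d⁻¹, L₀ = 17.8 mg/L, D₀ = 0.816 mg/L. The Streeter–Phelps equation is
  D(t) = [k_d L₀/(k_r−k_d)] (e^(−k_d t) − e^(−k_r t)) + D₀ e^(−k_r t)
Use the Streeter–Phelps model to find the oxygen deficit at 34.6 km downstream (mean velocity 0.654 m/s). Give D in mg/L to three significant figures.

Travel time t = x/v = 34.6 km / (0.654 m/s) = 34600 m / 0.654 m/s = 52910 s = 0.6123 d.
k_d L₀/(k_r−k_d) = 0.121×17.8/(1.80−0.121) = 2.154/1.679 = 1.283 mg/L.
e^(−k_d t) = e^(−0.121×0.6123) = 0.9286; e^(−k_r t) = e^(−1.80×0.6123) = 0.3321.
D = 1.283 × (0.9286 − 0.3321) + 0.816 × 0.3321 = 0.7651 + 0.2710 = 1.036 mg/L.

D ≈ 1.04 mg/L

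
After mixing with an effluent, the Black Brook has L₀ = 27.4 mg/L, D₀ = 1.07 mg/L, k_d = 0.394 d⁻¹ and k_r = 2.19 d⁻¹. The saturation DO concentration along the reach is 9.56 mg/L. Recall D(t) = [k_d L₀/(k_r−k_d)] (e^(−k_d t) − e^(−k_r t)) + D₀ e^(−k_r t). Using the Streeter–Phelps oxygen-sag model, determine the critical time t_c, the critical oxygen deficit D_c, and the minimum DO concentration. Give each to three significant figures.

t_c ≈ 0.846 d; D_c ≈ 3.53 mg/L; min DO ≈ 6.03 mg/L

With k_r/k_d = 5.558 and 1 − D₀(k_r−k_d)/(k_d L₀) = 0.8220,
t_c = ln(5.558 × 0.8220) / (2.19 − 0.394) = ln(4.569) / 1.796 = 1.519/1.796 = 0.8459 d.
D_c = (k_d/k_r) L₀ e^(−k_d t_c) = (0.394/2.19) × 27.4 × e^(−0.394×0.8459) = 0.1799 × 27.4 × 0.7166 = 3.532 mg/L.
Minimum DO = C_s − D_c = 9.56 − 3.532 = 6.028 mg/L.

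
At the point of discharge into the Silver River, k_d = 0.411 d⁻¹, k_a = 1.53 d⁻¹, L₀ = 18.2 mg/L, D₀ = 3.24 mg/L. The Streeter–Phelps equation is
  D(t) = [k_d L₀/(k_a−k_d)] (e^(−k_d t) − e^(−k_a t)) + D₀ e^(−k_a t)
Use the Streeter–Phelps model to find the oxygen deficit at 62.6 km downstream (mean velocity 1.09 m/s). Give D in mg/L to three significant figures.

Travel time t = x/v = 62.6 km / (1.09 m/s) = 62600 m / 1.09 m/s = 57430 s = 0.6647 d.
k_d L₀/(k_a−k_d) = 0.411×18.2/(1.53−0.411) = 7.480/1.119 = 6.685 mg/L.
e^(−k_d t) = e^(−0.411×0.6647) = 0.7609; e^(−k_a t) = e^(−1.53×0.6647) = 0.3617.
D = 6.685 × (0.7609 − 0.3617) + 3.24 × 0.3617 = 2.669 + 1.172 = 3.841 mg/L.

D ≈ 3.84 mg/L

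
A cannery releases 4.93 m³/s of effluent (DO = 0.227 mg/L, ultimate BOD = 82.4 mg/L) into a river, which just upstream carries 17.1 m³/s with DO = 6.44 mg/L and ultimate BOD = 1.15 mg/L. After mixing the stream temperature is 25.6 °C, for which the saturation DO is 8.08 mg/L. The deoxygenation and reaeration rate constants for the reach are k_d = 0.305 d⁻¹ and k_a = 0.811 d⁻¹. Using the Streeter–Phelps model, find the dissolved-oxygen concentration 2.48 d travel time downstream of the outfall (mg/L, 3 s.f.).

DO ≈ 3.76 mg/L

Mixed DO = (17.1×6.44 + 4.93×0.227)/(17.1+4.93) = 111.2/22.03 = 5.050 mg/L.
Mixed L₀ = (17.1×1.15 + 4.93×82.4)/(22.03) = 425.9/22.03 = 19.33 mg/L.
Initial deficit D₀ = C_s − DO₀ = 8.08 − 5.050 = 3.030 mg/L.
D(2.48) = [0.305×19.33/(0.811−0.305)](e^(−0.305×2.48) − e^(−0.811×2.48)) + 3.030 e^(−0.811×2.48)
= 11.65 × (0.4694 − 0.1338) + 3.030 × 0.1338 = 4.316 mg/L.
DO = 8.08 − 4.316 = 3.764 mg/L.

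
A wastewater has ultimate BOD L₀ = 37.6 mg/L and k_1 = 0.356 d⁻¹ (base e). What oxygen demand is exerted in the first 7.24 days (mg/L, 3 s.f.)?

y ≈ 34.7 mg/L

y_t = L₀(1 − e^(−k_1 t)) = 37.6 × (1 − e^(−0.356×7.24))
= 37.6 × (1 − 0.07597) = 37.6 × 0.9240 = 34.74 mg/L.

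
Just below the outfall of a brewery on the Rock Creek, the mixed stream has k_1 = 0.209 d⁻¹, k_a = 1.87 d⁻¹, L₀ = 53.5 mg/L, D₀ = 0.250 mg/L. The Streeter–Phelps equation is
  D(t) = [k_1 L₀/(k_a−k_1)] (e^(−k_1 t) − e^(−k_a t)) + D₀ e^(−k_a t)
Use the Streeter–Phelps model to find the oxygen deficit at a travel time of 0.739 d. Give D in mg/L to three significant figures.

D ≈ 4.14 mg/L

k_1 L₀/(k_a−k_1) = 0.209×53.5/(1.87−0.209) = 11.18/1.661 = 6.732 mg/L.
e^(−k_1 t) = e^(−0.209×0.7390) = 0.8569; e^(−k_a t) = e^(−1.87×0.7390) = 0.2511.
D = 6.732 × (0.8569 − 0.2511) + 0.250 × 0.2511 = 4.078 + 0.06277 = 4.141 mg/L.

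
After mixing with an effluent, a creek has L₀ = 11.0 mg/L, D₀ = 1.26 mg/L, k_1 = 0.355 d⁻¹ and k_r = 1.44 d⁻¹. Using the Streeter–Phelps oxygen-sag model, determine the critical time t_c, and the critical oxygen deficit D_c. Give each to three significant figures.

t_c ≈ 0.893 d; D_c ≈ 1.97 mg/L

At the critical point dD/dt = 0, so k_1 L₀ e^(−k_1 t) = k_r D. Substituting D(t) from the Streeter–Phelps equation and solving for t gives
t_c = ln[(k_r/k_1)(1 − D₀(k_r−k_1)/(k_1 L₀))] / (k_r−k_1).
Here k_r−k_1 = 1.085 d⁻¹ and 1 − D₀(k_r−k_1)/(k_1 L₀) = 1 − 1.26×1.085/(0.355×11.0) = 0.6499, so
t_c = ln(4.056 × 0.6499) / 1.085 = 0.9694 / 1.085 = 0.8934 d.
D_c = (k_1/k_r) L₀ e^(−k_1 t_c) = (0.355/1.44) × 11.0 × e^(−0.355×0.8934) = 0.2465 × 11.0 × 0.7282 = 1.975 mg/L.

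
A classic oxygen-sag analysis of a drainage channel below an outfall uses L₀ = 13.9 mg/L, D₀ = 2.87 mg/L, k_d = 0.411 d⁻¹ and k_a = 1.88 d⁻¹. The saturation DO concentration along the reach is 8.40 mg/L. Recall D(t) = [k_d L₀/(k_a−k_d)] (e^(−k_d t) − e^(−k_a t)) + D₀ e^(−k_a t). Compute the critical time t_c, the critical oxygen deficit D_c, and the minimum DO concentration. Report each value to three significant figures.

t_c = [1/(k_a−k_d)] ln[(k_a/k_d)(1 − D₀(k_a−k_d)/(k_d L₀))]
= [1/(1.88−0.411)] ln[(1.88/0.411)(1 − 2.87×1.469/(0.411×13.9))]
= (1/1.469) ln[4.574 × 0.2620] = 0.6807 × ln(1.199) = 0.6807 × 0.1811 = 0.1233 d.
D_c = (k_d/k_a) L₀ e^(−k_d t_c) = (0.411/1.88) × 13.9 × e^(−0.411×0.1233) = 0.2186 × 13.9 × 0.9506 = 2.889 mg/L.
Minimum DO = C_s − D_c = 8.40 − 2.889 = 5.511 mg/L.

t_c ≈ 0.123 d; D_c ≈ 2.89 mg/L; min DO ≈ 5.51 mg/L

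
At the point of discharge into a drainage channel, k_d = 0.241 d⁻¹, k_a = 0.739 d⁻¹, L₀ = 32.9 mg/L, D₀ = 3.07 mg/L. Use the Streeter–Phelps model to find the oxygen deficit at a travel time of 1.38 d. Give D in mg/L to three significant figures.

k_d L₀/(k_a−k_d) = 0.241×32.9/(0.739−0.241) = 7.929/0.4980 = 15.92 mg/L.
e^(−k_d t) = e^(−0.241×1.380) = 0.7171; e^(−k_a t) = e^(−0.739×1.380) = 0.3607.
D = 15.92 × (0.7171 − 0.3607) + 3.07 × 0.3607 = 5.675 + 1.107 = 6.782 mg/L.

D ≈ 6.78 mg/L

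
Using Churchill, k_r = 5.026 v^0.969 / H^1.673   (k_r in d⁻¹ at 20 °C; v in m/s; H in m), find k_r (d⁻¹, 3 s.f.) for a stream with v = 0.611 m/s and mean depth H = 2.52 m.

k_r = 5.026 × 0.611^0.969 / 2.52^1.673 = 5.026 × 0.6204 / 4.694 = 0.6643 d⁻¹.

k_r ≈ 0.664 d⁻¹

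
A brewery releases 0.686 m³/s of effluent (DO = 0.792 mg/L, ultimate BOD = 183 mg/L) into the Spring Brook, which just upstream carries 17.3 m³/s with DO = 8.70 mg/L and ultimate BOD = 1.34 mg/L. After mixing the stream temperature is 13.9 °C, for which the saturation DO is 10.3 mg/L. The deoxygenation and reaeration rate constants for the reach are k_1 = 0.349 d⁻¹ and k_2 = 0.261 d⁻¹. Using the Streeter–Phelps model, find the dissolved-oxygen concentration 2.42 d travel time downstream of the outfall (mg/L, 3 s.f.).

DO ≈ 5.94 mg/L

Mixed DO = (17.3×8.70 + 0.686×0.792)/(17.3+0.686) = 151.1/17.99 = 8.398 mg/L.
Mixed L₀ = (17.3×1.34 + 0.686×183)/(17.99) = 148.7/17.99 = 8.269 mg/L.
Initial deficit D₀ = C_s − DO₀ = 10.3 − 8.398 = 1.902 mg/L.
D(2.42) = [0.349×8.269/(0.261−0.349)](e^(−0.349×2.42) − e^(−0.261×2.42)) + 1.902 e^(−0.261×2.42)
= -32.79 × (0.4297 − 0.5317) + 1.902 × 0.5317 = 4.356 mg/L.
DO = 10.3 − 4.356 = 5.944 mg/L.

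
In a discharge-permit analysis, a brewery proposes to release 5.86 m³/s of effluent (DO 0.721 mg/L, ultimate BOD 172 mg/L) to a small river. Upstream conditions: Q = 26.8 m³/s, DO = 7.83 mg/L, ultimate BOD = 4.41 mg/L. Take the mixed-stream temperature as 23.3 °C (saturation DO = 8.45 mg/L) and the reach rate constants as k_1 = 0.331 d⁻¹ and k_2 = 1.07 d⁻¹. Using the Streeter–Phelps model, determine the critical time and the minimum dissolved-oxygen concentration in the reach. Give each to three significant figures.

t_c ≈ 1.41 d; minimum DO ≈ 1.76 mg/L

Mixed DO = (26.8×7.83 + 5.86×0.721)/(26.8+5.86) = 214.1/32.66 = 6.554 mg/L.
Mixed L₀ = (26.8×4.41 + 5.86×172)/(32.66) = 1126/32.66 = 34.48 mg/L.
Initial deficit D₀ = C_s − DO₀ = 8.45 − 6.554 = 1.896 mg/L.
t_c = (1/0.7390) ln[(1.07/0.331)(1 − 1.896×0.7390/(0.331×34.48))] = 1.353 × ln(2.836) = 1.410 d.
D_c = (0.331/1.07) × 34.48 × e^(−0.331×1.410) = 0.3093 × 34.48 × 0.6270 = 6.687 mg/L.
Minimum DO = 8.45 − 6.687 = 1.763 mg/L.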